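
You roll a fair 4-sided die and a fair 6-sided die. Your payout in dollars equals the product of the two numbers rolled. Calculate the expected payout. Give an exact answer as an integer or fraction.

Distribution of the product of the two numbers rolled: 1 w.p. 1/24, 2 w.p. 1/12, 3 w.p. 1/12, 4 w.p. 1/8, 5 w.p. 1/24, 6 w.p. 1/8, …
E[payout] = (1/24)·1 + (1/12)·2 + (1/12)·3 + (1/8)·4 + (1/24)·5 + (1/8)·6 + (1/12)·8 + (1/24)·9 + (1/24)·10 + (1/8)·12 + (1/24)·15 + (1/24)·16 + (1/24)·18 + (1/24)·20 + (1/24)·24 = 35/4

35/4 dollars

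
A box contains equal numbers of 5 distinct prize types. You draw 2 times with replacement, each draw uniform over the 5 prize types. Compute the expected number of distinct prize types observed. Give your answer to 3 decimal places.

Let Xⱼ=1 if type j appears at least once. P(Xⱼ=1) = 1 − ((5−1)/5)^2 = 9/25.
E[#distinct] = 5·9/25 = 9/5.
≈ 1.800

1.800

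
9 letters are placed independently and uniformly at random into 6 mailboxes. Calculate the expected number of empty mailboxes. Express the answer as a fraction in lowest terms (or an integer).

Let Xⱼ=1 if mailbox j is empty. P(Xⱼ=1) = ((6-1)/6)^9 = 1953125/10077696.
By linearity, E[#empty] = 6·1953125/10077696 = 1953125/1679616.

1953125/1679616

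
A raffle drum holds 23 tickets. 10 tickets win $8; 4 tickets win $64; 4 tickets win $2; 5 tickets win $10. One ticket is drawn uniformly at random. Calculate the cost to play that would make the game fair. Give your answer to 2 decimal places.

$17.13

E[payout] = (10/23)·8 + (4/23)·64 + (4/23)·2 + (5/23)·10 = 394/23
Fair fee = E[payout] = 394/23 ≈ $17.13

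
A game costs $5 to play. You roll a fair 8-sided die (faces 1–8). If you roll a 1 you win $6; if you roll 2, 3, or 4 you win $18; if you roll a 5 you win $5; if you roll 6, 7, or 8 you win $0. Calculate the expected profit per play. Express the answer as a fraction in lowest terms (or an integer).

E[payout] = (3/8)·0 + (1/8)·5 + (1/8)·6 + (3/8)·18 = 65/8
Expected profit = 65/8 − 5 = 25/8

25/8 dollars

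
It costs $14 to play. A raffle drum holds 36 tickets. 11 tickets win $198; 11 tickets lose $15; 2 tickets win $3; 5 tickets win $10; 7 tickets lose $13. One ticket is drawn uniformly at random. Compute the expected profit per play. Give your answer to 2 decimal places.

E[payout] = (11/36)·198 + (11/36)·(-15) + (2/36)·3 + (5/36)·10 + (7/36)·(-13) = 989/18
Expected profit = 989/18 − 14 = 737/18 ≈ $40.94

$40.94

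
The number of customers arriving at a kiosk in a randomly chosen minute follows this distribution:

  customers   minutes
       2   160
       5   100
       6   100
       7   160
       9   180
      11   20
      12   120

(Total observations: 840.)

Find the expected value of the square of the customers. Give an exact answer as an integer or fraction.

Total = 840, so P(customers=2) = 160/840, etc.
E[X²] = (4/21)·4 + (5/42)·25 + (5/42)·36 + (4/21)·49 + (3/14)·81 + (1/42)·121 + (1/7)·144
     = 349/6

349/6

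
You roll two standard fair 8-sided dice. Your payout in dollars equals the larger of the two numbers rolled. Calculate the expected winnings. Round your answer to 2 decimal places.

$5.81

Distribution of the larger of the two numbers rolled: 1 w.p. 1/64, 2 w.p. 3/64, 3 w.p. 5/64, 4 w.p. 7/64, 5 w.p. 9/64, 6 w.p. 11/64, …
E[payout] = (1/64)·1 + (3/64)·2 + (5/64)·3 + (7/64)·4 + (9/64)·5 + (11/64)·6 + (13/64)·7 + (15/64)·8 = 93/16
≈ $5.81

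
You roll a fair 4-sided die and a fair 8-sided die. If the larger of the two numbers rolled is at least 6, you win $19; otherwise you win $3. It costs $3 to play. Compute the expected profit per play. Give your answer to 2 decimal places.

E[payout] = (5/8)·3 + (3/8)·19 = 9
Expected profit = 9 − 3 = 6 ≈ $6.00

$6.00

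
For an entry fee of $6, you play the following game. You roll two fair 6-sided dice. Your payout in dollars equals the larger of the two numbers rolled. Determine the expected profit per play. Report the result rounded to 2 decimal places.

Distribution of the larger of the two numbers rolled: 1 w.p. 1/36, 2 w.p. 1/12, 3 w.p. 5/36, 4 w.p. 7/36, 5 w.p. 1/4, 6 w.p. 11/36
E[payout] = (1/36)·1 + (1/12)·2 + (5/36)·3 + (7/36)·4 + (1/4)·5 + (11/36)·6 = 161/36
Expected profit = 161/36 − 6 = -55/36 ≈ -$1.53

-$1.53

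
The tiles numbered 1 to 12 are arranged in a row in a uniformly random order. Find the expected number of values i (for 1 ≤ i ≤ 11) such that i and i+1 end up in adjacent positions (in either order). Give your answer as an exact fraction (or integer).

11/6

For each i ∈ {1,…,11}, let Xᵢ = 1 if i and i+1 are adjacent. P(Xᵢ=1) = 2·(12−1)!/12! = 2/12.
By linearity, E[ΣXᵢ] = (11)·(2/12) = 11/6.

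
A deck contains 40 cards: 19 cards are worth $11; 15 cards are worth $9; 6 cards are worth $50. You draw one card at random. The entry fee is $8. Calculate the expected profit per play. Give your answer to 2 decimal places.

E[payout] = (19/40)·11 + (15/40)·9 + (6/40)·50 = 161/10
Expected profit = 161/10 − 8 = 81/10 ≈ $8.10

$8.10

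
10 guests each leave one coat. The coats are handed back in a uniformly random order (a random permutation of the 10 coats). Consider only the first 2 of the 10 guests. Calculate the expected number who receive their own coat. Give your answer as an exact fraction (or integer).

1/5

Let Xᵢ = 1 if person i gets their own coat. For each i, P(Xᵢ=1) = 1/10.
By linearity of expectation, E[X₁+…+X_2] = 2·(1/10) = 1/5.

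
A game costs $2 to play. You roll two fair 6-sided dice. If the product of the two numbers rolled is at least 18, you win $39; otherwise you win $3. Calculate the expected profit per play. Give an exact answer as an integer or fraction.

$11

E[payout] = (13/18)·3 + (5/18)·39 = 13
Expected profit = 13 − 2 = 11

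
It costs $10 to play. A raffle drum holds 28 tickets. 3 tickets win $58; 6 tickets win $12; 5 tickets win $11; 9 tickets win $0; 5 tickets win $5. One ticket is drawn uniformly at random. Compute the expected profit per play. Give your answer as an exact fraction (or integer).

23/14 dollars

E[payout] = (3/28)·58 + (6/28)·12 + (5/28)·11 + (9/28)·0 + (5/28)·5 = 163/14
Expected profit = 163/14 − 10 = 23/14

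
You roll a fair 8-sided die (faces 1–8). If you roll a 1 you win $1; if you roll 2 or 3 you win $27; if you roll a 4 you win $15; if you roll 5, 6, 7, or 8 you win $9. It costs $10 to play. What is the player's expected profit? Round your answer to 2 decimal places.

E[payout] = (1/8)·1 + (1/2)·9 + (1/8)·15 + (1/4)·27 = 53/4
Expected profit = 53/4 − 10 = 13/4 ≈ $3.25

$3.25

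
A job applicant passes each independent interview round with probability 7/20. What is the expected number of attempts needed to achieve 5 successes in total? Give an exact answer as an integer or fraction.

100/7

By linearity (sum of 5 independent geometric waits), E[trials] = 5/p = 5/(7/20) = 100/7.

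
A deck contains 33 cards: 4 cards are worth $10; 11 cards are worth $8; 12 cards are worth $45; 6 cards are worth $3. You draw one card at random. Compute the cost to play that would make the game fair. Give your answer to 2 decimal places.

E[payout] = (4/33)·10 + (11/33)·8 + (12/33)·45 + (6/33)·3 = 686/33
Fair fee = E[payout] = 686/33 ≈ $20.79

$20.79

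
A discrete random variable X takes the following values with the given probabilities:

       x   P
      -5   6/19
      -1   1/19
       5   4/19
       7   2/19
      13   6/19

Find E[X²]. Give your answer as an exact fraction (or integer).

1363/19

E[X²] = (6/19)·25 + (1/19)·1 + (4/19)·25 + (2/19)·49 + (6/19)·169
     = 1363/19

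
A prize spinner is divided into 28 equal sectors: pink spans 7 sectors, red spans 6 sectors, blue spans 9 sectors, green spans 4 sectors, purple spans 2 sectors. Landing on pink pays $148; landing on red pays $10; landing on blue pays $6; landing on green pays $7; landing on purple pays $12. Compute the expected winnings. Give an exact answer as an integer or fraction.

E[payout] = (7/28)·148 + (6/28)·10 + (9/28)·6 + (4/28)·7 + (2/28)·12 = 601/14

601/14 dollars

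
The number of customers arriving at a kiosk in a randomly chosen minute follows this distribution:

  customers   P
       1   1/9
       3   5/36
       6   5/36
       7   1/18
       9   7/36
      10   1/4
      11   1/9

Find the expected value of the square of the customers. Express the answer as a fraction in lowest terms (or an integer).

1139/18

E[X²] = (1/9)·1 + (5/36)·9 + (5/36)·36 + (1/18)·49 + (7/36)·81 + (1/4)·100 + (1/9)·121
     = 1139/18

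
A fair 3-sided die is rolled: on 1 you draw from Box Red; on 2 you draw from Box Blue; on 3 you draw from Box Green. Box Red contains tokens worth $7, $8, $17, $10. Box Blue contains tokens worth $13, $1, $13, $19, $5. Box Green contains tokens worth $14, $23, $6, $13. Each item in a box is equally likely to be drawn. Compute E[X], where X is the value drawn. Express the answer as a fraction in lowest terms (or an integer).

347/30 dollars

E[X | Box Red] = (7 + 8 + 17 + 10)/4 = 21/2
E[X | Box Blue] = (13 + 1 + 13 + 19 + 5)/5 = 51/5
E[X | Box Green] = (14 + 23 + 6 + 13)/4 = 14
E[X] = (1/3)·21/2 + (1/3)·51/5 + (1/3)·14 = 347/30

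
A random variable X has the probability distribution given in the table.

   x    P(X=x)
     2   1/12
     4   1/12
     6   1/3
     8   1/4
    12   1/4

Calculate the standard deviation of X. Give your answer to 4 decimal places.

3.0687

E[X] = 15/2, E[X²] = 197/3
Var(X) = E[X²] − (E[X])² = 197/3 − 225/4 = 113/12
SD(X) = √(113/12) ≈ 3.0687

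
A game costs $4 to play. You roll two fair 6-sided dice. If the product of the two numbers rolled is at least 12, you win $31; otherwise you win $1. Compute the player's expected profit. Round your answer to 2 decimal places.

E[payout] = (19/36)·1 + (17/36)·31 = 91/6
Expected profit = 91/6 − 4 = 67/6 ≈ $11.17

$11.17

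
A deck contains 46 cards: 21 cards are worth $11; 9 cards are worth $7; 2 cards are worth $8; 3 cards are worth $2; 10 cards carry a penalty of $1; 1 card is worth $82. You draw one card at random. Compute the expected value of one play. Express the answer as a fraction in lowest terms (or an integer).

E[payout] = (21/46)·11 + (9/46)·7 + (2/46)·8 + (3/46)·2 + (10/46)·(-1) + (1/46)·82 = 194/23

194/23 dollars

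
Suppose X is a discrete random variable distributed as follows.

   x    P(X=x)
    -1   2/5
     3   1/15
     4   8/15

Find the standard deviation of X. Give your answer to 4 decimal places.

E[X] = 29/15, E[X²] = 143/15
Var(X) = E[X²] − (E[X])² = 143/15 − 841/225 = 1304/225
SD(X) = √(1304/225) ≈ 2.4074

2.4074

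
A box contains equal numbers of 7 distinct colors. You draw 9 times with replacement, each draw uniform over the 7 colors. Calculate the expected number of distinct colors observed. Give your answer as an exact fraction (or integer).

Let Xⱼ=1 if type j appears at least once. P(Xⱼ=1) = 1 − ((7−1)/7)^9 = 30275911/40353607.
E[#distinct] = 7·30275911/40353607 = 30275911/5764801.

30275911/5764801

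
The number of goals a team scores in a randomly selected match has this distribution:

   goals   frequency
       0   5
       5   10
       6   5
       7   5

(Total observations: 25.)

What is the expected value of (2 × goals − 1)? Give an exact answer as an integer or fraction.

41/5

Total = 25, so P(goals=0) = 5/25, etc.
E[2x-1] = (1/5)·(-1) + (2/5)·9 + (1/5)·11 + (1/5)·13
     = 41/5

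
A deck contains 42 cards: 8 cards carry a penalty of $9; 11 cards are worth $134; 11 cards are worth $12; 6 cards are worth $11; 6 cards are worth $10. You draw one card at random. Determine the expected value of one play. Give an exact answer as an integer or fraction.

E[payout] = (8/42)·(-9) + (11/42)·134 + (11/42)·12 + (6/42)·11 + (6/42)·10 = 830/21

830/21 dollars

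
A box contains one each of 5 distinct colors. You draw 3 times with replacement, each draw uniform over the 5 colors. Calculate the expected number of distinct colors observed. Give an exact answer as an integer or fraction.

Let Xⱼ=1 if type j appears at least once. P(Xⱼ=1) = 1 − ((5−1)/5)^3 = 61/125.
E[#distinct] = 5·61/125 = 61/25.

61/25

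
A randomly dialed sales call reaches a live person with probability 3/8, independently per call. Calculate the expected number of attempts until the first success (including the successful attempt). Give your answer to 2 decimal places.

For a geometric distribution, E[trials] = 1/p = 1/(3/8) = 8/3.
≈ 2.67

2.67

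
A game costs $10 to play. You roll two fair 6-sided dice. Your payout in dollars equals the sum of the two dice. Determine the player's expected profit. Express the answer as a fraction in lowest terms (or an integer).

-$3

Distribution of the sum of the two dice: 2 w.p. 1/36, 3 w.p. 1/18, 4 w.p. 1/12, 5 w.p. 1/9, 6 w.p. 5/36, 7 w.p. 1/6, …
E[payout] = (1/36)·2 + (1/18)·3 + (1/12)·4 + (1/9)·5 + (5/36)·6 + (1/6)·7 + (5/36)·8 + (1/9)·9 + (1/12)·10 + (1/18)·11 + (1/36)·12 = 7
Expected profit = 7 − 10 = -3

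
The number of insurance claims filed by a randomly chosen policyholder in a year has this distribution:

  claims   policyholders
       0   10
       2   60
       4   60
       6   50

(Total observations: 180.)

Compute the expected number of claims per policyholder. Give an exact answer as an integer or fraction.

Total = 180, so P(claims=0) = 10/180, etc.
E[X] = (1/18)·0 + (1/3)·2 + (1/3)·4 + (5/18)·6
     = 11/3

11/3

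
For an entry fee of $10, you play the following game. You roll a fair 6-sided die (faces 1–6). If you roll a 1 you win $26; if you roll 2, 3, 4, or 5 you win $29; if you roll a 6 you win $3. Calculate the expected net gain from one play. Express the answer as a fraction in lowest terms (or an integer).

E[payout] = (1/6)·3 + (1/6)·26 + (2/3)·29 = 145/6
Expected profit = 145/6 − 10 = 85/6

85/6 dollars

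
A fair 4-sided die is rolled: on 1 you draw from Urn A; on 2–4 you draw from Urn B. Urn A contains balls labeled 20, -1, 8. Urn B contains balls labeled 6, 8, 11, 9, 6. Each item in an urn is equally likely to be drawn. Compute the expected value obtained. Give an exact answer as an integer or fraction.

33/4

E[X | Urn A] = (20 − 1 + 8)/3 = 9
E[X | Urn B] = (6 + 8 + 11 + 9 + 6)/5 = 8
E[X] = (1/4)·9 + (3/4)·8 = 33/4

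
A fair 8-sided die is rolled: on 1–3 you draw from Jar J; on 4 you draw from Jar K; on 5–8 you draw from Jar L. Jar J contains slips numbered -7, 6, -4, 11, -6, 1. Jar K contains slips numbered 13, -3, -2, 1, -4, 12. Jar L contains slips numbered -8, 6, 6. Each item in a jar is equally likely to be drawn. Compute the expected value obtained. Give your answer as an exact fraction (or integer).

13/12

E[X | Jar J] = (-7 + 6 − 4 + 11 − 6 + 1)/6 = 1/6
E[X | Jar K] = (13 − 3 − 2 + 1 − 4 + 12)/6 = 17/6
E[X | Jar L] = (-8 + 6 + 6)/3 = 4/3
E[X] = (3/8)·1/6 + (1/8)·17/6 + (1/2)·4/3 = 13/12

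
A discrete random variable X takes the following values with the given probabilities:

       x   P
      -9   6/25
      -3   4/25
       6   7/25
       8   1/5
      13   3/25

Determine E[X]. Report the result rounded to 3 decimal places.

2.200

E[X] = (6/25)·(-9) + (4/25)·(-3) + (7/25)·6 + (1/5)·8 + (3/25)·13
     = 11/5 ≈ 2.200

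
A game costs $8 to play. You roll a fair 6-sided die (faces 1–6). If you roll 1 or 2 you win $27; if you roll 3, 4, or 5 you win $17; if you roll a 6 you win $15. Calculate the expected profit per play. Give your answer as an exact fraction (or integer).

E[payout] = (1/6)·15 + (1/2)·17 + (1/3)·27 = 20
Expected profit = 20 − 8 = 12

$12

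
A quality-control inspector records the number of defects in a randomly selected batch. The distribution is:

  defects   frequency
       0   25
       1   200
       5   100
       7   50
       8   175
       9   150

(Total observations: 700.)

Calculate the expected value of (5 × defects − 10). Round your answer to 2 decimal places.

17.14

Total = 700, so P(defects=0) = 25/700, etc.
E[5x-10] = (1/28)·(-10) + (2/7)·(-5) + (1/7)·15 + (1/14)·25 + (1/4)·30 + (3/14)·35
     = 120/7 ≈ 17.14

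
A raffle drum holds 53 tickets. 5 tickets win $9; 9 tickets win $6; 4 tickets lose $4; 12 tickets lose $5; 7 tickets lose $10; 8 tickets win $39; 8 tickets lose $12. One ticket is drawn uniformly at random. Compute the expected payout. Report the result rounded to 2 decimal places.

$3.19

E[payout] = (5/53)·9 + (9/53)·6 + (4/53)·(-4) + (12/53)·(-5) + (7/53)·(-10) + (8/53)·39 + (8/53)·(-12) = 169/53
≈ $3.19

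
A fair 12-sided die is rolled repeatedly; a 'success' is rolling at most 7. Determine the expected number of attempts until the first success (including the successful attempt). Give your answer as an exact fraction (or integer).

12/7

For a geometric distribution, E[trials] = 1/p = 1/(7/12) = 12/7.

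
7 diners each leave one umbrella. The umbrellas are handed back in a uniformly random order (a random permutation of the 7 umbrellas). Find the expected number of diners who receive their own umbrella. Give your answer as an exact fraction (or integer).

Let Xᵢ = 1 if person i gets their own umbrella. For each i, P(Xᵢ=1) = 1/7.
By linearity of expectation, E[X₁+…+X_7] = 7·(1/7) = 1.

1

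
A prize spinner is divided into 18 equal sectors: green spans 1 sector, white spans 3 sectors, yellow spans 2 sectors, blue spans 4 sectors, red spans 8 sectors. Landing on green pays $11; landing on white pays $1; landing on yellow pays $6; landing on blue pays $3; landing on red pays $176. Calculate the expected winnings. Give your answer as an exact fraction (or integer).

E[payout] = (1/18)·11 + (3/18)·1 + (2/18)·6 + (4/18)·3 + (8/18)·176 = 241/3

241/3 dollars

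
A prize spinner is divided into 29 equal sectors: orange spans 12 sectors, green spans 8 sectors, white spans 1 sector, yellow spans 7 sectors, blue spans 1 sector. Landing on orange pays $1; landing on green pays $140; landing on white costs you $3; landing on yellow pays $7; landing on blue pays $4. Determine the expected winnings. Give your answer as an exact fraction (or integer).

1182/29 dollars

E[payout] = (12/29)·1 + (8/29)·140 + (1/29)·(-3) + (7/29)·7 + (1/29)·4 = 1182/29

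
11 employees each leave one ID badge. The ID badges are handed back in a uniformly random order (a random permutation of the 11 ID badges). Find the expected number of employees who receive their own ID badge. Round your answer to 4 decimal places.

1.0000

Let Xᵢ = 1 if person i gets their own ID badge. For each i, P(Xᵢ=1) = 1/11.
By linearity of expectation, E[X₁+…+X_11] = 11·(1/11) = 1.
≈ 1.0000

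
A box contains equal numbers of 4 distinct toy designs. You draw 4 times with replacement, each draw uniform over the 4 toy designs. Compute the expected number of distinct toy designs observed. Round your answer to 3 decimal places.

Let Xⱼ=1 if type j appears at least once. P(Xⱼ=1) = 1 − ((4−1)/4)^4 = 175/256.
E[#distinct] = 4·175/256 = 175/64.
≈ 2.734

2.734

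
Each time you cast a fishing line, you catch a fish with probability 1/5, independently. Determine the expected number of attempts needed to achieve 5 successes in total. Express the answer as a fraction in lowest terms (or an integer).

By linearity (sum of 5 independent geometric waits), E[trials] = 5/p = 5/(1/5) = 25.

25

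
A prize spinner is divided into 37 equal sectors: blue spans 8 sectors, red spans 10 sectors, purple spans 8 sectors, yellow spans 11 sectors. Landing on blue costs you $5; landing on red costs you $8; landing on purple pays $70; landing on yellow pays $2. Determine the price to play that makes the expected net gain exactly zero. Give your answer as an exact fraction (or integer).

E[payout] = (8/37)·(-5) + (10/37)·(-8) + (8/37)·70 + (11/37)·2 = 462/37
Fair fee = E[payout] = 462/37

462/37 dollars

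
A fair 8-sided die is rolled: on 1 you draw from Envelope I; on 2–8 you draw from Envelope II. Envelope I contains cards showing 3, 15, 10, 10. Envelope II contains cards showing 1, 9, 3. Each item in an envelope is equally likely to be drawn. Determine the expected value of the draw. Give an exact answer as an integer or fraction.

239/48

E[X | Envelope I] = (3 + 15 + 10 + 10)/4 = 19/2
E[X | Envelope II] = (1 + 9 + 3)/3 = 13/3
E[X] = (1/8)·19/2 + (7/8)·13/3 = 239/48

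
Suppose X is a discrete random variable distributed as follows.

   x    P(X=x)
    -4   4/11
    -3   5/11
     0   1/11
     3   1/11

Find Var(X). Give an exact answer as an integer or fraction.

E[X] = (4/11)·(-4) + (5/11)·(-3) + (1/11)·0 + (1/11)·3 = -28/11
E[X²] = (4/11)·16 + (5/11)·9 + (1/11)·0 + (1/11)·9 = 118/11
Var(X) = 118/11 − (-28/11)² = 514/121

514/121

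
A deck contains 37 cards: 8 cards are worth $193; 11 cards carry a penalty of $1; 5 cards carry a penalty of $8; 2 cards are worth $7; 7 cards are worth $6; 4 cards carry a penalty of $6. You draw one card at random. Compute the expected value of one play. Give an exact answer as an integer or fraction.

1525/37 dollars

E[payout] = (8/37)·193 + (11/37)·(-1) + (5/37)·(-8) + (2/37)·7 + (7/37)·6 + (4/37)·(-6) = 1525/37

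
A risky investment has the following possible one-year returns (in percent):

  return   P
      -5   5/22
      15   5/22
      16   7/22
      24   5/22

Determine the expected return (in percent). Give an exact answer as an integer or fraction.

141/11

E[X] = (5/22)·(-5) + (5/22)·15 + (7/22)·16 + (5/22)·24
     = 141/11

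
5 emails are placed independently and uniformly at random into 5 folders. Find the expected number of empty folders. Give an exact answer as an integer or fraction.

1024/625

Let Xⱼ=1 if folder j is empty. P(Xⱼ=1) = ((5-1)/5)^5 = 1024/3125.
By linearity, E[#empty] = 5·1024/3125 = 1024/625.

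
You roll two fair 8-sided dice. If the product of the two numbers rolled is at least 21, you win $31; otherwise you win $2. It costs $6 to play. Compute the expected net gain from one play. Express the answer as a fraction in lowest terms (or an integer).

E[payout] = (19/32)·2 + (13/32)·31 = 441/32
Expected profit = 441/32 − 6 = 249/32

249/32 dollars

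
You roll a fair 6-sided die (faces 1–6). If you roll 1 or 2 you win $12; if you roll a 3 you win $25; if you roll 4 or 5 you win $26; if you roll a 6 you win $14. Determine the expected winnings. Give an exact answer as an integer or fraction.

E[payout] = (1/3)·12 + (1/6)·14 + (1/6)·25 + (1/3)·26 = 115/6

115/6 dollars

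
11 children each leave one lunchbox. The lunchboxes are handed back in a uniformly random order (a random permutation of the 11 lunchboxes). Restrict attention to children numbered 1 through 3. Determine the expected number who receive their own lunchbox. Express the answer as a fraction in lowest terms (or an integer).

3/11

Let Xᵢ = 1 if person i gets their own lunchbox. For each i, P(Xᵢ=1) = 1/11.
By linearity of expectation, E[X₁+…+X_3] = 3·(1/11) = 3/11.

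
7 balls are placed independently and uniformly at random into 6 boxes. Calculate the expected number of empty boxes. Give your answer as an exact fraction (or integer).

Let Xⱼ=1 if box j is empty. P(Xⱼ=1) = ((6-1)/6)^7 = 78125/279936.
By linearity, E[#empty] = 6·78125/279936 = 78125/46656.

78125/46656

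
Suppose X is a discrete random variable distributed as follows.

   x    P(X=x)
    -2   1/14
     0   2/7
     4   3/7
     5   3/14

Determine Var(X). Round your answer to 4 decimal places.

E[X] = (1/14)·(-2) + (2/7)·0 + (3/7)·4 + (3/14)·5 = 37/14
E[X²] = (1/14)·4 + (2/7)·0 + (3/7)·16 + (3/14)·25 = 25/2
Var(X) = 25/2 − (37/14)² = 1081/196 ≈ 5.5153

5.5153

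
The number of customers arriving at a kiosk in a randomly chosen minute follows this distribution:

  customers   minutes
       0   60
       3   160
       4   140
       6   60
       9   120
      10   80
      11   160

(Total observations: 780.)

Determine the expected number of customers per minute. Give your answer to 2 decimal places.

Total = 780, so P(customers=0) = 60/780, etc.
E[X] = (1/13)·0 + (8/39)·3 + (7/39)·4 + (1/13)·6 + (2/13)·9 + (4/39)·10 + (8/39)·11
     = 84/13 ≈ 6.46

6.46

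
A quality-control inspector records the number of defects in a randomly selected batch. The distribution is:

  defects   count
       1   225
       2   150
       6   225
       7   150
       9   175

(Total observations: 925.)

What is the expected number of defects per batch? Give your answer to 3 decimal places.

Total = 925, so P(defects=1) = 225/925, etc.
E[X] = (9/37)·1 + (6/37)·2 + (9/37)·6 + (6/37)·7 + (7/37)·9
     = 180/37 ≈ 4.865

4.865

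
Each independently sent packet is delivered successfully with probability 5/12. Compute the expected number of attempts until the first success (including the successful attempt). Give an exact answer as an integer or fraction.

12/5

For a geometric distribution, E[trials] = 1/p = 1/(5/12) = 12/5.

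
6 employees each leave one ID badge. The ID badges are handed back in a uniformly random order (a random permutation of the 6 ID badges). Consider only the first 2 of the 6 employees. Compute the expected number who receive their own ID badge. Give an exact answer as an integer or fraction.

1/3

Let Xᵢ = 1 if person i gets their own ID badge. For each i, P(Xᵢ=1) = 1/6.
By linearity of expectation, E[X₁+…+X_2] = 2·(1/6) = 1/3.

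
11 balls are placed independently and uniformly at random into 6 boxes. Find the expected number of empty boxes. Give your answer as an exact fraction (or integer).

48828125/60466176

Let Xⱼ=1 if box j is empty. P(Xⱼ=1) = ((6-1)/6)^11 = 48828125/362797056.
By linearity, E[#empty] = 6·48828125/362797056 = 48828125/60466176.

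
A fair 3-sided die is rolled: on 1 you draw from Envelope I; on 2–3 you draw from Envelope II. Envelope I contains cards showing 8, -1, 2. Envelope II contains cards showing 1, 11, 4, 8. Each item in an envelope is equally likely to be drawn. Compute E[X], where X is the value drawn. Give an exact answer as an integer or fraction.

5

E[X | Envelope I] = (8 − 1 + 2)/3 = 3
E[X | Envelope II] = (1 + 11 + 4 + 8)/4 = 6
E[X] = (1/3)·3 + (2/3)·6 = 5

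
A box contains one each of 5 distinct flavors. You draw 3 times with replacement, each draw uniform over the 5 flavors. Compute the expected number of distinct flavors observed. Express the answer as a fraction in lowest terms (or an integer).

61/25

Let Xⱼ=1 if type j appears at least once. P(Xⱼ=1) = 1 − ((5−1)/5)^3 = 61/125.
E[#distinct] = 5·61/125 = 61/25.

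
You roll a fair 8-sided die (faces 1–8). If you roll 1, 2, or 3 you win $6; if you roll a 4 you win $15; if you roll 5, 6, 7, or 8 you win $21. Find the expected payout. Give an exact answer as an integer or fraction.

117/8 dollars

E[payout] = (3/8)·6 + (1/8)·15 + (1/2)·21 = 117/8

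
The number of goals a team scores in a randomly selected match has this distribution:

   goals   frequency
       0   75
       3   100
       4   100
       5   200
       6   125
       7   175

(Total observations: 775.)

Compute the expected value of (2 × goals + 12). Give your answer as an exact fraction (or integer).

Total = 775, so P(goals=0) = 75/775, etc.
E[2x+12] = (3/31)·12 + (4/31)·18 + (4/31)·20 + (8/31)·22 + (5/31)·24 + (7/31)·26
     = 666/31

666/31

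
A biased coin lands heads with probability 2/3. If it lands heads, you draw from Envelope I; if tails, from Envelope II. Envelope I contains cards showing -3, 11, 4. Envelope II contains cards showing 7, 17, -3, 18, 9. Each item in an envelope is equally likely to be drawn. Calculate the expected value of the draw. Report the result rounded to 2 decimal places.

E[X | Envelope I] = (-3 + 11 + 4)/3 = 4
E[X | Envelope II] = (7 + 17 − 3 + 18 + 9)/5 = 48/5
E[X] = (2/3)·4 + (1/3)·48/5 = 88/15 ≈ 5.87

5.87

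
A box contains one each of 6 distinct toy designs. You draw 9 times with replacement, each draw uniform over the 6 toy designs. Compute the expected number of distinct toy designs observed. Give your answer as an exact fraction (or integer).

Let Xⱼ=1 if type j appears at least once. P(Xⱼ=1) = 1 − ((6−1)/6)^9 = 8124571/10077696.
E[#distinct] = 6·8124571/10077696 = 8124571/1679616.

8124571/1679616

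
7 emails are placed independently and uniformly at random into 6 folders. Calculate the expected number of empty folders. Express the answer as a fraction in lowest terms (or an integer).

Let Xⱼ=1 if folder j is empty. P(Xⱼ=1) = ((6-1)/6)^7 = 78125/279936.
By linearity, E[#empty] = 6·78125/279936 = 78125/46656.

78125/46656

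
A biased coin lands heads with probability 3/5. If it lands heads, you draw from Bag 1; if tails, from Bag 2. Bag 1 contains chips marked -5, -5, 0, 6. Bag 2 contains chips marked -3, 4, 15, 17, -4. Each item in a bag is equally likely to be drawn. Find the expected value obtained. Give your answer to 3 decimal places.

1.720

E[X | Bag 1] = (-5 − 5 + 0 + 6)/4 = -1
E[X | Bag 2] = (-3 + 4 + 15 + 17 − 4)/5 = 29/5
E[X] = (3/5)·(-1) + (2/5)·29/5 = 43/25 ≈ 1.720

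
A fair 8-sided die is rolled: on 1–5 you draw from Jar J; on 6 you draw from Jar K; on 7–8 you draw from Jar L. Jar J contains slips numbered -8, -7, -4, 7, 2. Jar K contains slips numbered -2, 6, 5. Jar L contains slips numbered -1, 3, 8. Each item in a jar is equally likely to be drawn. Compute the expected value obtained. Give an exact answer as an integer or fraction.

E[X | Jar J] = (-8 − 7 − 4 + 7 + 2)/5 = -2
E[X | Jar K] = (-2 + 6 + 5)/3 = 3
E[X | Jar L] = (-1 + 3 + 8)/3 = 10/3
E[X] = (5/8)·(-2) + (1/8)·3 + (1/4)·10/3 = -1/24

-1/24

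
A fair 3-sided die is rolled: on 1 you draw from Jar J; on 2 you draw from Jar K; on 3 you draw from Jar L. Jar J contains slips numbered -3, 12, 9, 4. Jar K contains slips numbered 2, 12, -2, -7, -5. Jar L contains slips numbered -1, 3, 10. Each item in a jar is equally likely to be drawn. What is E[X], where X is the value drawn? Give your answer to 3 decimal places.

E[X | Jar J] = (-3 + 12 + 9 + 4)/4 = 11/2
E[X | Jar K] = (2 + 12 − 2 − 7 − 5)/5 = 0
E[X | Jar L] = (-1 + 3 + 10)/3 = 4
E[X] = (1/3)·11/2 + (1/3)·0 + (1/3)·4 = 19/6 ≈ 3.167

3.167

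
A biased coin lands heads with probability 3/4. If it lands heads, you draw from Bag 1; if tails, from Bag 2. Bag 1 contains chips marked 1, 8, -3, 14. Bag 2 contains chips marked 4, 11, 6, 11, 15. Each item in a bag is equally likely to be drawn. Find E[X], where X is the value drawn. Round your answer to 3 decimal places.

6.100

E[X | Bag 1] = (1 + 8 − 3 + 14)/4 = 5
E[X | Bag 2] = (4 + 11 + 6 + 11 + 15)/5 = 47/5
E[X] = (3/4)·5 + (1/4)·47/5 = 61/10 ≈ 6.100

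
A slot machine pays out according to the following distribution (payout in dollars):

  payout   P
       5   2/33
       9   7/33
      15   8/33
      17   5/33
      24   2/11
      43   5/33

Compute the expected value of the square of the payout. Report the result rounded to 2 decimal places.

501.91

E[X²] = (2/33)·25 + (7/33)·81 + (8/33)·225 + (5/33)·289 + (2/11)·576 + (5/33)·1849
     = 5521/11 ≈ 501.91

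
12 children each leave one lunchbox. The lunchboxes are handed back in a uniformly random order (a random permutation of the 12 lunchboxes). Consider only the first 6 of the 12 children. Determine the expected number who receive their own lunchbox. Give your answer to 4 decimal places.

Let Xᵢ = 1 if person i gets their own lunchbox. For each i, P(Xᵢ=1) = 1/12.
By linearity of expectation, E[X₁+…+X_6] = 6·(1/12) = 1/2.
≈ 0.5000

0.5000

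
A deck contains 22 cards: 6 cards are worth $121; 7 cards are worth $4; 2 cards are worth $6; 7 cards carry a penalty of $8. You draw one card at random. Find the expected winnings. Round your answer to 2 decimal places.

E[payout] = (6/22)·121 + (7/22)·4 + (2/22)·6 + (7/22)·(-8) = 355/11
≈ $32.27

$32.27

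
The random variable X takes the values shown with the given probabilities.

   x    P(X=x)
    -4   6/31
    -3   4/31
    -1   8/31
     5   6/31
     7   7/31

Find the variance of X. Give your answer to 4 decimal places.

19.1446

E[X] = (6/31)·(-4) + (4/31)·(-3) + (8/31)·(-1) + (6/31)·5 + (7/31)·7 = 35/31
E[X²] = (6/31)·16 + (4/31)·9 + (8/31)·1 + (6/31)·25 + (7/31)·49 = 633/31
Var(X) = 633/31 − (35/31)² = 18398/961 ≈ 19.1446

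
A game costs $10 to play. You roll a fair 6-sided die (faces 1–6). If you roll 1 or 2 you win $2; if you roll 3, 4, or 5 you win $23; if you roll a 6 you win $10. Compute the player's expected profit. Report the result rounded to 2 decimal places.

E[payout] = (1/3)·2 + (1/6)·10 + (1/2)·23 = 83/6
Expected profit = 83/6 − 10 = 23/6 ≈ $3.83

$3.83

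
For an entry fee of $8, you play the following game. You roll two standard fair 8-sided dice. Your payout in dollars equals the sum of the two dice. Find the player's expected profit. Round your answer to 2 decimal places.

Distribution of the sum of the two dice: 2 w.p. 1/64, 3 w.p. 1/32, 4 w.p. 3/64, 5 w.p. 1/16, 6 w.p. 5/64, 7 w.p. 3/32, …
E[payout] = (1/64)·2 + (1/32)·3 + (3/64)·4 + (1/16)·5 + (5/64)·6 + (3/32)·7 + (7/64)·8 + (1/8)·9 + (7/64)·10 + (3/32)·11 + (5/64)·12 + (1/16)·13 + (3/64)·14 + (1/32)·15 + (1/64)·16 = 9
Expected profit = 9 − 8 = 1 ≈ $1.00

$1.00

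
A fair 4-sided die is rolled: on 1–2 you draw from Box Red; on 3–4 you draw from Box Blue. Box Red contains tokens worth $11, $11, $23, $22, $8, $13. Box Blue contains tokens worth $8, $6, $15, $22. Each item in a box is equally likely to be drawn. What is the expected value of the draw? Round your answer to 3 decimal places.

E[X | Box Red] = (11 + 11 + 23 + 22 + 8 + 13)/6 = 44/3
E[X | Box Blue] = (8 + 6 + 15 + 22)/4 = 51/4
E[X] = (1/2)·44/3 + (1/2)·51/4 = 329/24 ≈ 13.708

$13.708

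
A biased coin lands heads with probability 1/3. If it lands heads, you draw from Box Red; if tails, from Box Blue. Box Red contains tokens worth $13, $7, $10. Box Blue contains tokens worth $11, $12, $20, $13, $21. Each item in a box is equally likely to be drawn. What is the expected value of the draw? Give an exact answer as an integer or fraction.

E[X | Box Red] = (13 + 7 + 10)/3 = 10
E[X | Box Blue] = (11 + 12 + 20 + 13 + 21)/5 = 77/5
E[X] = (1/3)·10 + (2/3)·77/5 = 68/5

68/5 dollars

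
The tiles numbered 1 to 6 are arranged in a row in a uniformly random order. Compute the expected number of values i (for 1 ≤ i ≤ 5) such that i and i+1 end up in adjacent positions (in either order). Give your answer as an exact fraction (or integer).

For each i ∈ {1,…,5}, let Xᵢ = 1 if i and i+1 are adjacent. P(Xᵢ=1) = 2·(6−1)!/6! = 2/6.
By linearity, E[ΣXᵢ] = (5)·(2/6) = 5/3.

5/3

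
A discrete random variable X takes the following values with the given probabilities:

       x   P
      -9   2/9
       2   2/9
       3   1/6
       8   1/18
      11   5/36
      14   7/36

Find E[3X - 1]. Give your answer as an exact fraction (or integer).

119/12

E[3x-1] = (2/9)·(-28) + (2/9)·5 + (1/6)·8 + (1/18)·23 + (5/36)·32 + (7/36)·41
     = 119/12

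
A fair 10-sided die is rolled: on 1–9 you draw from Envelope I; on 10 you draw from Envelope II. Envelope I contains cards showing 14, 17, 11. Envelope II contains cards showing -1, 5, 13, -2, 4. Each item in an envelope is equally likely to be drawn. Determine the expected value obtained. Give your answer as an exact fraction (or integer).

649/50

E[X | Envelope I] = (14 + 17 + 11)/3 = 14
E[X | Envelope II] = (-1 + 5 + 13 − 2 + 4)/5 = 19/5
E[X] = (9/10)·14 + (1/10)·19/5 = 649/50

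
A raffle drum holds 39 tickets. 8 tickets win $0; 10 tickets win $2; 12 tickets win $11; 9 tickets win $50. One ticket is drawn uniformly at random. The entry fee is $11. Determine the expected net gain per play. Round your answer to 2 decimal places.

E[payout] = (8/39)·0 + (10/39)·2 + (12/39)·11 + (9/39)·50 = 602/39
Expected profit = 602/39 − 11 = 173/39 ≈ $4.44

$4.44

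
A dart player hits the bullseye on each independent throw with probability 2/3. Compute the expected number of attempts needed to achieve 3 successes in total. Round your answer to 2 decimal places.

4.50

By linearity (sum of 3 independent geometric waits), E[trials] = 3/p = 3/(2/3) = 9/2.
≈ 4.50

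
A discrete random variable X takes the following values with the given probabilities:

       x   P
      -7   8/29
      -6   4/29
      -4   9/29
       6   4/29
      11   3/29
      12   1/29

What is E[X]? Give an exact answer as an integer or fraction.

-47/29

E[X] = (8/29)·(-7) + (4/29)·(-6) + (9/29)·(-4) + (4/29)·6 + (3/29)·11 + (1/29)·12
     = -47/29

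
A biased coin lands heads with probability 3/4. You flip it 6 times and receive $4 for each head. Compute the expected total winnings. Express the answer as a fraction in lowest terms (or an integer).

$18

E[#heads] = 6·3/4 = 9/2 (linearity over flips).
E[winnings] = 4·9/2 = 18.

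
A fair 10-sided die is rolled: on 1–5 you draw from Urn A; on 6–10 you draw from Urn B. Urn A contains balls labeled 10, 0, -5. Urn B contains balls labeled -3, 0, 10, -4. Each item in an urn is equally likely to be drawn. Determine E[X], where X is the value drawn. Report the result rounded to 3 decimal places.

1.208

E[X | Urn A] = (10 + 0 − 5)/3 = 5/3
E[X | Urn B] = (-3 + 0 + 10 − 4)/4 = 3/4
E[X] = (1/2)·5/3 + (1/2)·3/4 = 29/24 ≈ 1.208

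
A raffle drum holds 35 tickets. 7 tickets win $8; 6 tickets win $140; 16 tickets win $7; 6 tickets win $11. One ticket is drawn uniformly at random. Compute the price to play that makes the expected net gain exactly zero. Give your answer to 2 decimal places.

E[payout] = (7/35)·8 + (6/35)·140 + (16/35)·7 + (6/35)·11 = 1074/35
Fair fee = E[payout] = 1074/35 ≈ $30.69

$30.69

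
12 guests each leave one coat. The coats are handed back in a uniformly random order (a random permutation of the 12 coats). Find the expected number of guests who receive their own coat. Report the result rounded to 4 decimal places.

Let Xᵢ = 1 if person i gets their own coat. For each i, P(Xᵢ=1) = 1/12.
By linearity of expectation, E[X₁+…+X_12] = 12·(1/12) = 1.
≈ 1.0000

1.0000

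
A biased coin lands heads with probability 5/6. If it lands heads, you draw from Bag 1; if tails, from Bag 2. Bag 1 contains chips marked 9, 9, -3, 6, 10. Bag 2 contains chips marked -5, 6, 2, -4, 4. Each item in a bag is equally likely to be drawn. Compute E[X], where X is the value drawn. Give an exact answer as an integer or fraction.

79/15

E[X | Bag 1] = (9 + 9 − 3 + 6 + 10)/5 = 31/5
E[X | Bag 2] = (-5 + 6 + 2 − 4 + 4)/5 = 3/5
E[X] = (5/6)·31/5 + (1/6)·3/5 = 79/15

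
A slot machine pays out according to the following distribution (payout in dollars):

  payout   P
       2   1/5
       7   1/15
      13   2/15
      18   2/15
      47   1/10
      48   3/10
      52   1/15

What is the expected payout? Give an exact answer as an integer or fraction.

827/30 dollars

E[X] = (1/5)·2 + (1/15)·7 + (2/15)·13 + (2/15)·18 + (1/10)·47 + (3/10)·48 + (1/15)·52
     = 827/30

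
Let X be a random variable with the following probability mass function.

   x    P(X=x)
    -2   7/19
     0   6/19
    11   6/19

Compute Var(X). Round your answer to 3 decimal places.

E[X] = (7/19)·(-2) + (6/19)·0 + (6/19)·11 = 52/19
E[X²] = (7/19)·4 + (6/19)·0 + (6/19)·121 = 754/19
Var(X) = 754/19 − (52/19)² = 11622/361 ≈ 32.194

32.194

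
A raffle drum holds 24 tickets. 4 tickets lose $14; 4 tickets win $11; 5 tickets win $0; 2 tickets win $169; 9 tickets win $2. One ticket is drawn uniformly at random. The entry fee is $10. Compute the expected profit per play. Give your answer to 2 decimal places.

$4.33

E[payout] = (4/24)·(-14) + (4/24)·11 + (5/24)·0 + (2/24)·169 + (9/24)·2 = 43/3
Expected profit = 43/3 − 10 = 13/3 ≈ $4.33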